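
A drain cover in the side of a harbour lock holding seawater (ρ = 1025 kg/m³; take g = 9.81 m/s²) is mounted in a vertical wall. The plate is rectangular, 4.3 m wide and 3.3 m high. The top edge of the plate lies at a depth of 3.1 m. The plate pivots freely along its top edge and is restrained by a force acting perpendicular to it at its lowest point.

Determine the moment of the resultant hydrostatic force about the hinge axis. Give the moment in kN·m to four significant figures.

M ≈ 1248 kN·m

γ = ρg = 1025 × 9.81 / 1000 = 10.05525 kN/m³.
The centroid lies 3.3/2 = 1.65 m below the top edge, so the centroid depth is h_c = 3.1 + 1.65 = 4.75 m.
A = 4.3 × 3.3 = 14.19 m².
Resultant F = γ·h_c·A = 10.05525 × 4.75 × 14.19 = 677.749 kN.
I_c = b·h³/12 = 4.3 × 3.3³/12 = 12.8774 m⁴.
Centre of pressure: y_p = y_c + I_c/(y_c·A) = 4.75 + 12.8774/(4.75 × 14.19) = 4.75 + 0.191052 = 4.94105 m along the plane.
The resultant acts 1.65 + 0.191052 = 1.84105 m (along the plate) below the hinge at the top edge, so the moment about the hinge is M = F × 1.84105 = 677.749 × 1.84105 = 1247.77 kN·m.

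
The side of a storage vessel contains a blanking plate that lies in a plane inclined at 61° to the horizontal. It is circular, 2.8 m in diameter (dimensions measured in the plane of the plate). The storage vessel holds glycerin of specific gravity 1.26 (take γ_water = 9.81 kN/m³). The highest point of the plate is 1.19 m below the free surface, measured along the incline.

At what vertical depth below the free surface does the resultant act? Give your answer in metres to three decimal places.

γ = 1.26 × 9.81 = 12.3606 kN/m³.
Let θ = 61° be the plate's angle to the horizontal; measure y along the incline from where the plane meets the free surface. Vertical depth h = y·sinθ with sinθ = 0.874620.
The centroid is at the centre, 1.4 m below the top of the plate, so y_c = 1.19 + 1.4 = 2.59 m and h_c = 2.59 × 0.874620 = 2.26527 m.
A = π(1.4)² = 6.15752 m².
Resultant F = γ·h_c·A = 12.3606 × 2.26527 × 6.15752 = 172.411 kN.
I_c = πr⁴/4 = π × 1.4⁴/4 = 3.01719 m⁴.
Centre of pressure: y_p = y_c + I_c/(y_c·A) = 2.59 + 3.01719/(2.59 × 6.15752) = 2.59 + 0.18919 = 2.77919 m along the plane.
Vertically, h_p = y_p·sinθ = 2.77919 × 0.874620 = 2.43074 m.

h_p = 2.431 m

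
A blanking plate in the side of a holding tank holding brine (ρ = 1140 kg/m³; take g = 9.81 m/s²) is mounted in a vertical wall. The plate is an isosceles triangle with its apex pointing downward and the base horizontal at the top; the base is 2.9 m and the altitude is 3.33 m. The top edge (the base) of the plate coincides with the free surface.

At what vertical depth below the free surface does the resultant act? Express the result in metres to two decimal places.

γ = ρg = 1140 × 9.81 / 1000 = 11.1834 kN/m³.
With the apex down, the centroid sits h/3 = 3.33/3 = 1.11 m below the base (the top edge), so the centroid depth is h_c = 1.11 m.
A = ½ × 2.9 × 3.33 = 4.8285 m².
Resultant F = γ·h_c·A = 11.1834 × 1.11 × 4.8285 = 59.9389 kN.
I_c = b·h³/36 = 2.9 × 3.33³/36 = 2.9746 m⁴.
Centre of pressure: y_p = y_c + I_c/(y_c·A) = 1.11 + 2.9746/(1.11 × 4.8285) = 1.11 + 0.555 = 1.665 m along the plane.

h_p = 1.67 m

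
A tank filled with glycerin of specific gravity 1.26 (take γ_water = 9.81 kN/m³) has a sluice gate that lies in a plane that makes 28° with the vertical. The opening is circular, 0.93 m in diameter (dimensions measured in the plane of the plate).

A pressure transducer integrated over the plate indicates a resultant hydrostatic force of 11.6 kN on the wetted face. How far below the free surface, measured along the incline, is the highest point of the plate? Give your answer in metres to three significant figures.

γ = 1.26 × 9.81 = 12.3606 kN/m³.
A = π(0.465)² = 0.679291 m².
From F = γ·h_c·A, the centroid depth is h_c = 11.6/(12.3606 × 0.679291) = 1.38154 m.
The plate makes 28° with the vertical, i.e. θ = 90° − 28° = 62° to the horizontal. Measuring y along the incline from the free-surface line, vertical depth h = y·sinθ with sinθ = 0.882948.
Along the incline, y_c = h_c/sinθ = 1.38154/0.882948 = 1.56469 m.
The centroid is at the centre, 0.465 m below the top of the plate, so the highest point sits at y_top = 1.56469 − 0.465 = 1.09969 m along the incline.

y_top ≈ 1.10 m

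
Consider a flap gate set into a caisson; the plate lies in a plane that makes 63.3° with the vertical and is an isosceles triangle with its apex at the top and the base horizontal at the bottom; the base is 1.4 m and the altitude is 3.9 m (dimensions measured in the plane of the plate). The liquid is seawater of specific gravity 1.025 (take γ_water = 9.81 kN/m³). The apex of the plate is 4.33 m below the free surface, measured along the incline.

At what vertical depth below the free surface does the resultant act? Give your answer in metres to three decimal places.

h_p = 3.169 m

γ = 1.025 × 9.81 = 10.05525 kN/m³.
The plate makes 63.3° with the vertical, i.e. θ = 90° − 63.3° = 26.7° to the horizontal. Measuring y along the incline from the free-surface line, vertical depth h = y·sinθ with sinθ = 0.449319.
With the apex up, the centroid sits 2h/3 = 2 × 3.9/3 = 2.6 m below the apex, so y_c = 4.33 + 2.6 = 6.93 m and h_c = 6.93 × 0.449319 = 3.11378 m.
A = ½ × 1.4 × 3.9 = 2.73 m².
Resultant F = γ·h_c·A = 10.05525 × 3.11378 × 2.73 = 85.4759 kN.
I_c = b·h³/36 = 1.4 × 3.9³/36 = 2.30685 m⁴.
Centre of pressure: y_p = y_c + I_c/(y_c·A) = 6.93 + 2.30685/(6.93 × 2.73) = 6.93 + 0.121934 = 7.05193 m along the plane.
Vertically, h_p = y_p·sinθ = 7.05193 × 0.449319 = 3.16857 m.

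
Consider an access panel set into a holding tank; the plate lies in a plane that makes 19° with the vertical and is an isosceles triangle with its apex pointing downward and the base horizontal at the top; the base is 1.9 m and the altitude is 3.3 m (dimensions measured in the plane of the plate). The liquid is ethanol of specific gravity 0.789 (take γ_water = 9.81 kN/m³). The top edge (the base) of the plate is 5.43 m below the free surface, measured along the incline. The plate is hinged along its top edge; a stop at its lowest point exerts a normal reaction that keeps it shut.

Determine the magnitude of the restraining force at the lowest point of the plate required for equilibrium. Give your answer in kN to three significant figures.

γ = 0.789 × 9.81 = 7.74009 kN/m³.
The plate makes 19° with the vertical, i.e. θ = 90° − 19° = 71° to the horizontal. Measuring y along the incline from the free-surface line, vertical depth h = y·sinθ with sinθ = 0.945519.
With the apex down, the centroid sits h/3 = 3.3/3 = 1.1 m below the base (the top edge), so y_c = 5.43 + 1.1 = 6.53 m and h_c = 6.53 × 0.945519 = 6.17424 m.
A = ½ × 1.9 × 3.3 = 3.135 m².
Resultant F = γ·h_c·A = 7.74009 × 6.17424 × 3.135 = 149.819 kN.
I_c = b·h³/36 = 1.9 × 3.3³/36 = 1.89667 m⁴.
Centre of pressure: y_p = y_c + I_c/(y_c·A) = 6.53 + 1.89667/(6.53 × 3.135) = 6.53 + 0.0926491 = 6.62265 m along the plane.
The resultant acts 1.1 + 0.0926491 = 1.19265 m (along the plate) below the hinge at the top edge, so the moment about the hinge is M = F × 1.19265 = 149.819 × 1.19265 = 178.682 kN·m.
A normal force at the bottom, 3.3 m from the hinge, must supply this moment: P = 178.682/3.3 = 54.1461 kN.

P ≈ 54.1 kN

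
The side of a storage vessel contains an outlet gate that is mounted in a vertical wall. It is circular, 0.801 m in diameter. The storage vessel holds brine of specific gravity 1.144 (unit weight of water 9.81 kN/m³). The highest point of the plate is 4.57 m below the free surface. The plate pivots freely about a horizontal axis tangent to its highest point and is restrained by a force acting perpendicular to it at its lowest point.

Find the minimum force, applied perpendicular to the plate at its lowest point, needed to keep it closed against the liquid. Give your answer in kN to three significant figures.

γ = 1.144 × 9.81 = 11.22264 kN/m³.
The centroid is at the centre, 0.4005 m below the top of the plate, so the centroid depth is h_c = 4.57 + 0.4005 = 4.9705 m.
A = π(0.4005)² = 0.503912 m².
Resultant F = γ·h_c·A = 11.22264 × 4.9705 × 0.503912 = 28.1093 kN.
I_c = πr⁴/4 = π × 0.4005⁴/4 = 0.0202069 m⁴.
Centre of pressure: y_p = y_c + I_c/(y_c·A) = 4.9705 + 0.0202069/(4.9705 × 0.503912) = 4.9705 + 0.00806761 = 4.97857 m along the plane.
The resultant acts 0.4005 + 0.00806761 = 0.408568 m (along the plate) below the hinge at the top edge, so the moment about the hinge is M = F × 0.408568 = 28.1093 × 0.408568 = 11.4846 kN·m.
A normal force at the bottom, 0.801 m from the hinge, must supply this moment: P = 11.4846/0.801 = 14.3378 kN.

P ≈ 14.3 kN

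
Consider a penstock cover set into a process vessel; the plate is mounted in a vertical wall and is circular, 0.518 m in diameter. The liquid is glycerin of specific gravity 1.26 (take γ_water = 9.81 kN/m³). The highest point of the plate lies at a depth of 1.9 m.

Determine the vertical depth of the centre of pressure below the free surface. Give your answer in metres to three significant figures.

h_p = 2.17 m

γ = 1.26 × 9.81 = 12.3606 kN/m³.
The centroid is at the centre, 0.259 m below the top of the plate, so the centroid depth is h_c = 1.9 + 0.259 = 2.159 m.
A = π(0.259)² = 0.210741 m².
Resultant F = γ·h_c·A = 12.3606 × 2.159 × 0.210741 = 5.62395 kN.
I_c = πr⁴/4 = π × 0.259⁴/4 = 0.00353418 m⁴.
Centre of pressure: y_p = y_c + I_c/(y_c·A) = 2.159 + 0.00353418/(2.159 × 0.210741) = 2.159 + 0.0077676 = 2.16677 m along the plane.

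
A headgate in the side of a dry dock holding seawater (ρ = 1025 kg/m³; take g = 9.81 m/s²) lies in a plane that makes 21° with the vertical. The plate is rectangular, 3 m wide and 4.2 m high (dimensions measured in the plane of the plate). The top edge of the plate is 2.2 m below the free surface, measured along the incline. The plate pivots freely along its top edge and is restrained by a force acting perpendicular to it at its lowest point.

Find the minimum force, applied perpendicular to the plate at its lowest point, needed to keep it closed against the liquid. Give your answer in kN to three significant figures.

P ≈ 296 kN

γ = ρg = 1025 × 9.81 / 1000 = 10.05525 kN/m³.
The plate makes 21° with the vertical, i.e. θ = 90° − 21° = 69° to the horizontal. Measuring y along the incline from the free-surface line, vertical depth h = y·sinθ with sinθ = 0.933580.
The centroid lies 4.2/2 = 2.1 m below the top edge, so y_c = 2.2 + 2.1 = 4.3 m and h_c = 4.3 × 0.933580 = 4.01439 m.
A = 3 × 4.2 = 12.6 m².
Resultant F = γ·h_c·A = 10.05525 × 4.01439 × 12.6 = 508.608 kN.
I_c = b·h³/12 = 3 × 4.2³/12 = 18.522 m⁴.
Centre of pressure: y_p = y_c + I_c/(y_c·A) = 4.3 + 18.522/(4.3 × 12.6) = 4.3 + 0.34186 = 4.64186 m along the plane.
The resultant acts 2.1 + 0.34186 = 2.44186 m (along the plate) below the hinge at the top edge, so the moment about the hinge is M = F × 2.44186 = 508.608 × 2.44186 = 1241.95 kN·m.
A normal force at the bottom, 4.2 m from the hinge, must supply this moment: P = 1241.95/4.2 = 295.702 kN.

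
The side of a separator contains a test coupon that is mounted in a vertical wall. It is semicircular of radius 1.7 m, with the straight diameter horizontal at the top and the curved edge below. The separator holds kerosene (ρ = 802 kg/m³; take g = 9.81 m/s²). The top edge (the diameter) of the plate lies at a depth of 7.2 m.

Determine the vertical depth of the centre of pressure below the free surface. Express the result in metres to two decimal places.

γ = ρg = 802 × 9.81 / 1000 = 7.86762 kN/m³.
The centroid of a semicircle lies 4r/(3π) = 0.721502 m from the diameter, here below the top edge, so the centroid depth is h_c = 7.2 + 0.721502 = 7.9215 m.
A = πr²/2 = π × 1.7²/2 = 4.5396 m².
Resultant F = γ·h_c·A = 7.86762 × 7.9215 × 4.5396 = 282.923 kN.
I_c = (π/8 − 8/(9π))·r⁴ = 0.109757 × 1.7⁴ = 0.916701 m⁴.
Centre of pressure: y_p = y_c + I_c/(y_c·A) = 7.9215 + 0.916701/(7.9215 × 4.5396) = 7.9215 + 0.0254919 = 7.94699 m along the plane.

h_p = 7.95 m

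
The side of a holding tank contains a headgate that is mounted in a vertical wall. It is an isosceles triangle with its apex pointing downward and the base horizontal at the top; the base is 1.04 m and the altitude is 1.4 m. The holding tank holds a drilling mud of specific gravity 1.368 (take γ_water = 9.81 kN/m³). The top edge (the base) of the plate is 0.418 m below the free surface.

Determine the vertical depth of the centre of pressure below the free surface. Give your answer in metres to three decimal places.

γ = 1.368 × 9.81 = 13.42008 kN/m³.
With the apex down, the centroid sits h/3 = 1.4/3 = 0.466667 m below the base (the top edge), so the centroid depth is h_c = 0.418 + 0.466667 = 0.884667 m.
A = ½ × 1.04 × 1.4 = 0.728 m².
Resultant F = γ·h_c·A = 13.42008 × 0.884667 × 0.728 = 8.64304 kN.
I_c = b·h³/36 = 1.04 × 1.4³/36 = 0.0792711 m⁴.
Centre of pressure: y_p = y_c + I_c/(y_c·A) = 0.884667 + 0.0792711/(0.884667 × 0.728) = 0.884667 + 0.123085 = 1.00775 m along the plane.

h_p = 1.008 m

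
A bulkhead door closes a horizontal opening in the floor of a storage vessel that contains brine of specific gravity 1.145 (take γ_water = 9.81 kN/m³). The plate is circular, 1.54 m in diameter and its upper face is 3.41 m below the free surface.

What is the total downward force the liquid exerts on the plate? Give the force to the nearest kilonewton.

F ≈ 71 kN

γ = 1.145 × 9.81 = 11.23245 kN/m³.
The plate is horizontal, so pressure is uniform at p = γ·h = 11.23245 × 3.41 = 38.3027 kN/m².
A = π(0.77)² = 1.86265 m².
F = p·A = 38.3027 × 1.86265 = 71.3445 kN.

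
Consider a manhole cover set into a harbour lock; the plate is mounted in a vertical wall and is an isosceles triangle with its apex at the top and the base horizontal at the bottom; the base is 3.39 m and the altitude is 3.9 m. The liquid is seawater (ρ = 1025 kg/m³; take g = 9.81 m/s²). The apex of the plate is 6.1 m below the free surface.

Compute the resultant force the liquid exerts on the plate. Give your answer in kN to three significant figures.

γ = ρg = 1025 × 9.81 / 1000 = 10.05525 kN/m³.
With the apex up, the centroid sits 2h/3 = 2 × 3.9/3 = 2.6 m below the apex, so the centroid depth is h_c = 6.1 + 2.6 = 8.7 m.
A = ½ × 3.39 × 3.9 = 6.6105 m².
Resultant F = γ·h_c·A = 10.05525 × 8.7 × 6.6105 = 578.291 kN.

F ≈ 578 kN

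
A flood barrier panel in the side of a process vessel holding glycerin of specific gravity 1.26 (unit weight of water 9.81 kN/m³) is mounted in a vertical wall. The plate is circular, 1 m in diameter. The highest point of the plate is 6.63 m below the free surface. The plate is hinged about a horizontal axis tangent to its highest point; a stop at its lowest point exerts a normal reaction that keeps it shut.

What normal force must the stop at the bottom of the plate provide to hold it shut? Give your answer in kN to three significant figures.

P ≈ 35.2 kN

γ = 1.26 × 9.81 = 12.3606 kN/m³.
The centroid is at the centre, 0.5 m below the top of the plate, so the centroid depth is h_c = 6.63 + 0.5 = 7.13 m.
A = π(0.5)² = 0.785398 m².
Resultant F = γ·h_c·A = 12.3606 × 7.13 × 0.785398 = 69.218 kN.
I_c = πr⁴/4 = π × 0.5⁴/4 = 0.0490874 m⁴.
Centre of pressure: y_p = y_c + I_c/(y_c·A) = 7.13 + 0.0490874/(7.13 × 0.785398) = 7.13 + 0.00876578 = 7.13877 m along the plane.
The resultant acts 0.5 + 0.00876578 = 0.508766 m (along the plate) below the hinge at the top edge, so the moment about the hinge is M = F × 0.508766 = 69.218 × 0.508766 = 35.2158 kN·m.
A normal force at the bottom, 1 m from the hinge, must supply this moment: P = 35.2158/1 = 35.2158 kN.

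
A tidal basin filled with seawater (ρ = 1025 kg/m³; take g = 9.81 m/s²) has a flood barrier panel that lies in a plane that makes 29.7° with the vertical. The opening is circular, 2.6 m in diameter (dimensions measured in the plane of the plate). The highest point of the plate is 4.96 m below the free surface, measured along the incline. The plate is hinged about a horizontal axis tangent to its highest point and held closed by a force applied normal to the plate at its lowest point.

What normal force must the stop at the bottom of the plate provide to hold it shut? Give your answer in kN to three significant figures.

P ≈ 153 kN

γ = ρg = 1025 × 9.81 / 1000 = 10.05525 kN/m³.
The plate makes 29.7° with the vertical, i.e. θ = 90° − 29.7° = 60.3° to the horizontal. Measuring y along the incline from the free-surface line, vertical depth h = y·sinθ with sinθ = 0.868632.
The centroid is at the centre, 1.3 m below the top of the plate, so y_c = 4.96 + 1.3 = 6.26 m and h_c = 6.26 × 0.868632 = 5.43764 m.
A = π(1.3)² = 5.30929 m².
Resultant F = γ·h_c·A = 10.05525 × 5.43764 × 5.30929 = 290.295 kN.
I_c = πr⁴/4 = π × 1.3⁴/4 = 2.24318 m⁴.
Centre of pressure: y_p = y_c + I_c/(y_c·A) = 6.26 + 2.24318/(6.26 × 5.30929) = 6.26 + 0.0674922 = 6.32749 m along the plane.
The resultant acts 1.3 + 0.0674922 = 1.36749 m (along the plate) below the hinge at the top edge, so the moment about the hinge is M = F × 1.36749 = 290.295 × 1.36749 = 396.976 kN·m.
A normal force at the bottom, 2.6 m from the hinge, must supply this moment: P = 396.976/2.6 = 152.683 kN.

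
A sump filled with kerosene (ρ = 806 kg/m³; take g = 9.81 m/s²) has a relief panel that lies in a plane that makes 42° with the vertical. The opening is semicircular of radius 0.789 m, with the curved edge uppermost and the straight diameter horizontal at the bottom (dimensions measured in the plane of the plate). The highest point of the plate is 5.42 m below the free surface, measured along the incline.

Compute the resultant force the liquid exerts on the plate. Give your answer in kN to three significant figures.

γ = ρg = 806 × 9.81 / 1000 = 7.90686 kN/m³.
The plate makes 42° with the vertical, i.e. θ = 90° − 42° = 48° to the horizontal. Measuring y along the incline from the free-surface line, vertical depth h = y·sinθ with sinθ = 0.743145.
The centroid lies 4r/(3π) = 0.334862 m above the diameter, so r − 4r/(3π) = 0.789 − 0.334862 = 0.454138 m below the topmost point, so y_c = 5.42 + 0.454138 = 5.87414 m and h_c = 5.87414 × 0.743145 = 4.36534 m.
A = πr²/2 = π × 0.789²/2 = 0.977854 m².
Resultant F = γ·h_c·A = 7.90686 × 4.36534 × 0.977854 = 33.7517 kN.

F ≈ 33.8 kN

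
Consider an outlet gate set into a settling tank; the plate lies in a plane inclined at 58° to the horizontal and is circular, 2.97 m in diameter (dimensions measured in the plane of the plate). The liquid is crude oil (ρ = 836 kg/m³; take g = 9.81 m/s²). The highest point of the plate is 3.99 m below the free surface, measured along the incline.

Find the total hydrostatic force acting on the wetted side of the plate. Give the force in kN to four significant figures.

F ≈ 263.8 kN

γ = ρg = 836 × 9.81 / 1000 = 8.20116 kN/m³.
Let θ = 58° be the plate's angle to the horizontal; measure y along the incline from where the plane meets the free surface. Vertical depth h = y·sinθ with sinθ = 0.848048.
The centroid is at the centre, 1.485 m below the top of the plate, so y_c = 3.99 + 1.485 = 5.475 m and h_c = 5.475 × 0.848048 = 4.64306 m.
A = π(1.485)² = 6.92792 m².
Resultant F = γ·h_c·A = 8.20116 × 4.64306 × 6.92792 = 263.805 kN.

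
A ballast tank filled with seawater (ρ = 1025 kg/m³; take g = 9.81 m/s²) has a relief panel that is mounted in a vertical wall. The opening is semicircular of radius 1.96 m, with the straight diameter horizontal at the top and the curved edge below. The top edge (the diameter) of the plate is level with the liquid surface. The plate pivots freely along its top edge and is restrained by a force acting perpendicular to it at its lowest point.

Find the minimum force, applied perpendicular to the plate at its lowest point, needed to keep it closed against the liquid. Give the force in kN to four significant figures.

γ = ρg = 1025 × 9.81 / 1000 = 10.05525 kN/m³.
The centroid of a semicircle lies 4r/(3π) = 0.83185 m from the diameter, here below the top edge, so the centroid depth is h_c = 0.83185 m.
A = πr²/2 = π × 1.96²/2 = 6.03437 m².
Resultant F = γ·h_c·A = 10.05525 × 0.83185 × 6.03437 = 50.4742 kN.
I_c = (π/8 − 8/(9π))·r⁴ = 0.109757 × 1.96⁴ = 1.61978 m⁴.
Centre of pressure: y_p = y_c + I_c/(y_c·A) = 0.83185 + 1.61978/(0.83185 × 6.03437) = 0.83185 + 0.322685 = 1.15454 m along the plane.
The resultant acts 0.83185 + 0.322685 = 1.15454 m (along the plate) below the hinge at the top edge, so the moment about the hinge is M = F × 1.15454 = 50.4742 × 1.15454 = 58.2745 kN·m.
A normal force at the bottom, 1.96 m from the hinge, must supply this moment: P = 58.2745/1.96 = 29.7319 kN.

P ≈ 29.73 kN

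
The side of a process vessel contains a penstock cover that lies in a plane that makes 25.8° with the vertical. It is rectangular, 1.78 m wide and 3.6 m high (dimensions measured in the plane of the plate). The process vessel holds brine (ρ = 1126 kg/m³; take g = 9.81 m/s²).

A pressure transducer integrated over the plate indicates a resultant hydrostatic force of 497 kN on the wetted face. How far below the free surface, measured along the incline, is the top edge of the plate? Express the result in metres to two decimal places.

γ = ρg = 1126 × 9.81 / 1000 = 11.04606 kN/m³.
A = 1.78 × 3.6 = 6.408 m².
From F = γ·h_c·A, the centroid depth is h_c = 497/(11.04606 × 6.408) = 7.02144 m.
The plate makes 25.8° with the vertical, i.e. θ = 90° − 25.8° = 64.2° to the horizontal. Measuring y along the incline from the free-surface line, vertical depth h = y·sinθ with sinθ = 0.900319.
Along the incline, y_c = h_c/sinθ = 7.02144/0.900319 = 7.79884 m.
The centroid lies 3.6/2 = 1.8 m below the top edge, so the top edge sits at y_top = 7.79884 − 1.8 = 5.99884 m along the incline.

y_top ≈ 6.00 m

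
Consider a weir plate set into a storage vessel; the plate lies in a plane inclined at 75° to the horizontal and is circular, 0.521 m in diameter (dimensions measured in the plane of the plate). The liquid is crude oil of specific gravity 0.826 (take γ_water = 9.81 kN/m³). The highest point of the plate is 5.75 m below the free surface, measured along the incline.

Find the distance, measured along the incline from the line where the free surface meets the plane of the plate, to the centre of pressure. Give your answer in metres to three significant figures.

γ = 0.826 × 9.81 = 8.10306 kN/m³.
Let θ = 75° be the plate's angle to the horizontal; measure y along the incline from where the plane meets the free surface. Vertical depth h = y·sinθ with sinθ = 0.965926.
The centroid is at the centre, 0.2605 m below the top of the plate, so y_c = 5.75 + 0.2605 = 6.0105 m and h_c = 6.0105 × 0.965926 = 5.8057 m.
A = π(0.2605)² = 0.213189 m².
Resultant F = γ·h_c·A = 8.10306 × 5.8057 × 0.213189 = 10.0292 kN.
I_c = πr⁴/4 = π × 0.2605⁴/4 = 0.00361677 m⁴.
Centre of pressure: y_p = y_c + I_c/(y_c·A) = 6.0105 + 0.00361677/(6.0105 × 0.213189) = 6.0105 + 0.00282258 = 6.01332 m along the plane.

y_p = 6.01 m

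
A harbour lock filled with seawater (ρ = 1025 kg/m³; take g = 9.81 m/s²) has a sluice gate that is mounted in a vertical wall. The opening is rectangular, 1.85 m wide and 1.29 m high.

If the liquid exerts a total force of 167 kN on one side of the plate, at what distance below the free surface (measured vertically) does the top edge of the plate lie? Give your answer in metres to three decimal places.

γ = ρg = 1025 × 9.81 / 1000 = 10.05525 kN/m³.
A = 1.85 × 1.29 = 2.3865 m².
From F = γ·h_c·A, the centroid depth is h_c = 167/(10.05525 × 2.3865) = 6.95925 m.
The centroid lies 1.29/2 = 0.645 m below the top edge, so the top edge sits at h_top = 6.95925 − 0.645 = 6.31425 m below the surface.

d_top ≈ 6.314 m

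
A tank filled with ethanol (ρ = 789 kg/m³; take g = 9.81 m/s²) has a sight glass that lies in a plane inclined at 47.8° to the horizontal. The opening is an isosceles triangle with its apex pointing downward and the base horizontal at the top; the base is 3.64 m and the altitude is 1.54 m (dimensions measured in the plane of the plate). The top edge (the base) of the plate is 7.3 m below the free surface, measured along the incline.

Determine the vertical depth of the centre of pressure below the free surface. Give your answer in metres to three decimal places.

h_p = 5.801 m

γ = ρg = 789 × 9.81 / 1000 = 7.74009 kN/m³.
Let θ = 47.8° be the plate's angle to the horizontal; measure y along the incline from where the plane meets the free surface. Vertical depth h = y·sinθ with sinθ = 0.740805.
With the apex down, the centroid sits h/3 = 1.54/3 = 0.513333 m below the base (the top edge), so y_c = 7.3 + 0.513333 = 7.81333 m and h_c = 7.81333 × 0.740805 = 5.78815 m.
A = ½ × 3.64 × 1.54 = 2.8028 m².
Resultant F = γ·h_c·A = 7.74009 × 5.78815 × 2.8028 = 125.568 kN.
I_c = b·h³/36 = 3.64 × 1.54³/36 = 0.369284 m⁴.
Centre of pressure: y_p = y_c + I_c/(y_c·A) = 7.81333 + 0.369284/(7.81333 × 2.8028) = 7.81333 + 0.0168629 = 7.83019 m along the plane.
Vertically, h_p = y_p·sinθ = 7.83019 × 0.740805 = 5.80064 m.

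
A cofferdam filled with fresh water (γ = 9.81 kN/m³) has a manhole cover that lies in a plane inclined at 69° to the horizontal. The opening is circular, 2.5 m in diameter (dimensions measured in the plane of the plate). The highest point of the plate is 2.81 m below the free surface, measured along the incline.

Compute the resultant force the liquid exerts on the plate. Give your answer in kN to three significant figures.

F ≈ 183 kN

γ = 9.81 kN/m³.
Let θ = 69° be the plate's angle to the horizontal; measure y along the incline from where the plane meets the free surface. Vertical depth h = y·sinθ with sinθ = 0.933580.
The centroid is at the centre, 1.25 m below the top of the plate, so y_c = 2.81 + 1.25 = 4.06 m and h_c = 4.06 × 0.933580 = 3.79033 m.
A = π(1.25)² = 4.90874 m².
Resultant F = γ·h_c·A = 9.81 × 3.79033 × 4.90874 = 182.522 kN.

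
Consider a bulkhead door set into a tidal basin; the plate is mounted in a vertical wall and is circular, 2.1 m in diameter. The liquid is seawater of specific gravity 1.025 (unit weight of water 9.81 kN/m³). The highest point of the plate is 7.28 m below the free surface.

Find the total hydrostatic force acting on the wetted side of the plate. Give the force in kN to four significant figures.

F ≈ 290.1 kN

γ = 1.025 × 9.81 = 10.05525 kN/m³.
The centroid is at the centre, 1.05 m below the top of the plate, so the centroid depth is h_c = 7.28 + 1.05 = 8.33 m.
A = π(1.05)² = 3.46361 m².
Resultant F = γ·h_c·A = 10.05525 × 8.33 × 3.46361 = 290.113 kN.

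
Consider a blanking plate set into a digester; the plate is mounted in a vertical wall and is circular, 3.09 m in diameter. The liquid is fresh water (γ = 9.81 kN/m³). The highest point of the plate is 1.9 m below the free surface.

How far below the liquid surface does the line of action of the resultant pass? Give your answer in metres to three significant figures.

h_p = 3.62 m

γ = 9.81 kN/m³.
The centroid is at the centre, 1.545 m below the top of the plate, so the centroid depth is h_c = 1.9 + 1.545 = 3.445 m.
A = π(1.545)² = 7.49906 m².
Resultant F = γ·h_c·A = 9.81 × 3.445 × 7.49906 = 253.434 kN.
I_c = πr⁴/4 = π × 1.545⁴/4 = 4.47511 m⁴.
Centre of pressure: y_p = y_c + I_c/(y_c·A) = 3.445 + 4.47511/(3.445 × 7.49906) = 3.445 + 0.173224 = 3.61822 m along the plane.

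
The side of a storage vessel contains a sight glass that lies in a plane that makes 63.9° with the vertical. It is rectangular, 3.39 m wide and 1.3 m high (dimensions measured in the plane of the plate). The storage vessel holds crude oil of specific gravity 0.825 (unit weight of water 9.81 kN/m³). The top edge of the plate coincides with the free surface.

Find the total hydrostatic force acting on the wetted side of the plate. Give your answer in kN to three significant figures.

γ = 0.825 × 9.81 = 8.09325 kN/m³.
The plate makes 63.9° with the vertical, i.e. θ = 90° − 63.9° = 26.1° to the horizontal. Measuring y along the incline from the free-surface line, vertical depth h = y·sinθ with sinθ = 0.439939.
The centroid lies 1.3/2 = 0.65 m below the top edge, so y_c = 0.65 m and h_c = 0.65 × 0.439939 = 0.28596 m.
A = 3.39 × 1.3 = 4.407 m².
Resultant F = γ·h_c·A = 8.09325 × 0.28596 × 4.407 = 10.1993 kN.

F ≈ 10.2 kN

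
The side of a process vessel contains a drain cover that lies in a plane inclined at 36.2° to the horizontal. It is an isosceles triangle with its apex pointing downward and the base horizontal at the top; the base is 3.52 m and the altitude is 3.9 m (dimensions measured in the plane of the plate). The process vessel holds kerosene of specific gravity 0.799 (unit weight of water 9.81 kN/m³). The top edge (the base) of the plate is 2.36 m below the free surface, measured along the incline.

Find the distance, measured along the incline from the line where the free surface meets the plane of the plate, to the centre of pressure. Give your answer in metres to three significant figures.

y_p = 3.89 m

γ = 0.799 × 9.81 = 7.83819 kN/m³.
Let θ = 36.2° be the plate's angle to the horizontal; measure y along the incline from where the plane meets the free surface. Vertical depth h = y·sinθ with sinθ = 0.590606.
With the apex down, the centroid sits h/3 = 3.9/3 = 1.3 m below the base (the top edge), so y_c = 2.36 + 1.3 = 3.66 m and h_c = 3.66 × 0.590606 = 2.16162 m.
A = ½ × 3.52 × 3.9 = 6.864 m².
Resultant F = γ·h_c·A = 7.83819 × 2.16162 × 6.864 = 116.298 kN.
I_c = b·h³/36 = 3.52 × 3.9³/36 = 5.80008 m⁴.
Centre of pressure: y_p = y_c + I_c/(y_c·A) = 3.66 + 5.80008/(3.66 × 6.864) = 3.66 + 0.230874 = 3.89087 m along the plane.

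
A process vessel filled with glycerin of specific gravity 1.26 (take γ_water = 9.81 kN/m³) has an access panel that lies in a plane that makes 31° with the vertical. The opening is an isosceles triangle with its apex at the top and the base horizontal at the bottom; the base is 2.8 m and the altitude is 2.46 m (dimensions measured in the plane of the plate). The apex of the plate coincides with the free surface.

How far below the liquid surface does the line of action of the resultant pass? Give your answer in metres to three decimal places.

γ = 1.26 × 9.81 = 12.3606 kN/m³.
The plate makes 31° with the vertical, i.e. θ = 90° − 31° = 59° to the horizontal. Measuring y along the incline from the free-surface line, vertical depth h = y·sinθ with sinθ = 0.857167.
With the apex up, the centroid sits 2h/3 = 2 × 2.46/3 = 1.64 m below the apex, so y_c = 1.64 m and h_c = 1.64 × 0.857167 = 1.40575 m.
A = ½ × 2.8 × 2.46 = 3.444 m².
Resultant F = γ·h_c·A = 12.3606 × 1.40575 × 3.444 = 59.8426 kN.
I_c = b·h³/36 = 2.8 × 2.46³/36 = 1.15787 m⁴.
Centre of pressure: y_p = y_c + I_c/(y_c·A) = 1.64 + 1.15787/(1.64 × 3.444) = 1.64 + 0.205 = 1.845 m along the plane.
Vertically, h_p = y_p·sinθ = 1.845 × 0.857167 = 1.58147 m.

h_p = 1.581 m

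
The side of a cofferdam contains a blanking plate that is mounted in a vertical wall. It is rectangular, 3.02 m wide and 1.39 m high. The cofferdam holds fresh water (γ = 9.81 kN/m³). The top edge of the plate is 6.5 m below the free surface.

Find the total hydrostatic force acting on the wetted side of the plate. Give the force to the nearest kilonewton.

γ = 9.81 kN/m³.
The centroid lies 1.39/2 = 0.695 m below the top edge, so the centroid depth is h_c = 6.5 + 0.695 = 7.195 m.
A = 3.02 × 1.39 = 4.1978 m².
Resultant F = γ·h_c·A = 9.81 × 7.195 × 4.1978 = 296.293 kN.

F ≈ 296 kN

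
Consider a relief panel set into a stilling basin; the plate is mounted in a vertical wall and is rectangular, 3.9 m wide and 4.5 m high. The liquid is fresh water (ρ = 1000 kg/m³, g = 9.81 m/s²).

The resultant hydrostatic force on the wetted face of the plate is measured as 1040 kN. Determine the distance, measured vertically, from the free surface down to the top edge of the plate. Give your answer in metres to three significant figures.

γ = ρg = 1000 × 9.81 = 9810 N/m³ = 9.81 kN/m³.
A = 3.9 × 4.5 = 17.55 m².
From F = γ·h_c·A, the centroid depth is h_c = 1040/(9.81 × 17.55) = 6.0407 m.
The centroid lies 4.5/2 = 2.25 m below the top edge, so the top edge sits at h_top = 6.0407 − 2.25 = 3.7907 m below the surface.

d_top ≈ 3.79 m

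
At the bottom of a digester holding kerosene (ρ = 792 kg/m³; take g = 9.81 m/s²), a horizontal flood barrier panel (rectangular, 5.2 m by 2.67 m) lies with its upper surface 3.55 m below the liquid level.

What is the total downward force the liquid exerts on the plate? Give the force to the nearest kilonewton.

F ≈ 383 kN

γ = ρg = 792 × 9.81 / 1000 = 7.76952 kN/m³.
The plate is horizontal, so pressure is uniform at p = γ·h = 7.76952 × 3.55 = 27.5818 kN/m².
A = 5.2 × 2.67 = 13.884 m².
F = p·A = 27.5818 × 13.884 = 382.946 kN.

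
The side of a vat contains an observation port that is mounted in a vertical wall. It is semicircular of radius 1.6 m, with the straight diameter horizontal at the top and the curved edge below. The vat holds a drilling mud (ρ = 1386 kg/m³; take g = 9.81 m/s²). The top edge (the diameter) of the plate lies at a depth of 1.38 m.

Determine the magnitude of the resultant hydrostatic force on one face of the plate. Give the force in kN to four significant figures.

γ = ρg = 1386 × 9.81 / 1000 = 13.59666 kN/m³.
The centroid of a semicircle lies 4r/(3π) = 0.679061 m from the diameter, here below the top edge, so the centroid depth is h_c = 1.38 + 0.679061 = 2.05906 m.
A = πr²/2 = π × 1.6²/2 = 4.02124 m².
Resultant F = γ·h_c·A = 13.59666 × 2.05906 × 4.02124 = 112.58 kN.

F ≈ 112.6 kN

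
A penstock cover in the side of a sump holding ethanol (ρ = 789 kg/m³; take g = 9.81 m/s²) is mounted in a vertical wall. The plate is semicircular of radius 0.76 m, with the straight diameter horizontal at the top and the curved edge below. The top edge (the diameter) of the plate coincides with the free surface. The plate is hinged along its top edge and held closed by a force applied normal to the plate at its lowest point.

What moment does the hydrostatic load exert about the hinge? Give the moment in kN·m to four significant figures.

M ≈ 1.014 kN·m

γ = ρg = 789 × 9.81 / 1000 = 7.74009 kN/m³.
The centroid of a semicircle lies 4r/(3π) = 0.322554 m from the diameter, here below the top edge, so the centroid depth is h_c = 0.322554 m.
A = πr²/2 = π × 0.76²/2 = 0.907292 m².
Resultant F = γ·h_c·A = 7.74009 × 0.322554 × 0.907292 = 2.26514 kN.
I_c = (π/8 − 8/(9π))·r⁴ = 0.109757 × 0.76⁴ = 0.0366173 m⁴.
Centre of pressure: y_p = y_c + I_c/(y_c·A) = 0.322554 + 0.0366173/(0.322554 × 0.907292) = 0.322554 + 0.125123 = 0.447677 m along the plane.
The resultant acts 0.322554 + 0.125123 = 0.447677 m (along the plate) below the hinge at the top edge, so the moment about the hinge is M = F × 0.447677 = 2.26514 × 0.447677 = 1.01405 kN·m.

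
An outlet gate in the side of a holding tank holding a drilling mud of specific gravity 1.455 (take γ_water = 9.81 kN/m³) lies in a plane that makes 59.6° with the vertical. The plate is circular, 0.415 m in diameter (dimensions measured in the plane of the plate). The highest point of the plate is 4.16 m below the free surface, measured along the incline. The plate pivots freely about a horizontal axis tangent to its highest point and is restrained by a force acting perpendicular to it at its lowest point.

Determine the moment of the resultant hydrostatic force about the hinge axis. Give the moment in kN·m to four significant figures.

M ≈ 0.8959 kN·m

γ = 1.455 × 9.81 = 14.27355 kN/m³.
The plate makes 59.6° with the vertical, i.e. θ = 90° − 59.6° = 30.4° to the horizontal. Measuring y along the incline from the free-surface line, vertical depth h = y·sinθ with sinθ = 0.506034.
The centroid is at the centre, 0.2075 m below the top of the plate, so y_c = 4.16 + 0.2075 = 4.3675 m and h_c = 4.3675 × 0.506034 = 2.2101 m.
A = π(0.2075)² = 0.135265 m².
Resultant F = γ·h_c·A = 14.27355 × 2.2101 × 0.135265 = 4.26707 kN.
I_c = πr⁴/4 = π × 0.2075⁴/4 = 0.001456 m⁴.
Centre of pressure: y_p = y_c + I_c/(y_c·A) = 4.3675 + 0.001456/(4.3675 × 0.135265) = 4.3675 + 0.00246458 = 4.36996 m along the plane.
The resultant acts 0.2075 + 0.00246458 = 0.209965 m (along the plate) below the hinge at the top edge, so the moment about the hinge is M = F × 0.209965 = 4.26707 × 0.209965 = 0.895935 kN·m.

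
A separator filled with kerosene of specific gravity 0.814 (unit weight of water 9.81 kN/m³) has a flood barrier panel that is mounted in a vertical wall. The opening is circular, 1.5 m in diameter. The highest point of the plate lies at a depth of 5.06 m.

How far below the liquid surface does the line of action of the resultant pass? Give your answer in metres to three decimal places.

γ = 0.814 × 9.81 = 7.98534 kN/m³.
The centroid is at the centre, 0.75 m below the top of the plate, so the centroid depth is h_c = 5.06 + 0.75 = 5.81 m.
A = π(0.75)² = 1.76715 m².
Resultant F = γ·h_c·A = 7.98534 × 5.81 × 1.76715 = 81.9866 kN.
I_c = πr⁴/4 = π × 0.75⁴/4 = 0.248505 m⁴.
Centre of pressure: y_p = y_c + I_c/(y_c·A) = 5.81 + 0.248505/(5.81 × 1.76715) = 5.81 + 0.0242039 = 5.8342 m along the plane.

h_p = 5.834 m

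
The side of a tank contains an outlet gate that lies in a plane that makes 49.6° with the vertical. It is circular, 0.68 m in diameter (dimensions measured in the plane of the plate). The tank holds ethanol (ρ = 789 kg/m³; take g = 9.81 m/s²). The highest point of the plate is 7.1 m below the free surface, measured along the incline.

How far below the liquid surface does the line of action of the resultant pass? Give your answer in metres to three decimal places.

h_p = 4.825 m

γ = ρg = 789 × 9.81 / 1000 = 7.74009 kN/m³.
The plate makes 49.6° with the vertical, i.e. θ = 90° − 49.6° = 40.4° to the horizontal. Measuring y along the incline from the free-surface line, vertical depth h = y·sinθ with sinθ = 0.648120.
The centroid is at the centre, 0.34 m below the top of the plate, so y_c = 7.1 + 0.34 = 7.44 m and h_c = 7.44 × 0.648120 = 4.82201 m.
A = π(0.34)² = 0.363168 m².
Resultant F = γ·h_c·A = 7.74009 × 4.82201 × 0.363168 = 13.5544 kN.
I_c = πr⁴/4 = π × 0.34⁴/4 = 0.0104956 m⁴.
Centre of pressure: y_p = y_c + I_c/(y_c·A) = 7.44 + 0.0104956/(7.44 × 0.363168) = 7.44 + 0.00388443 = 7.44388 m along the plane.
Vertically, h_p = y_p·sinθ = 7.44388 × 0.648120 = 4.82453 m.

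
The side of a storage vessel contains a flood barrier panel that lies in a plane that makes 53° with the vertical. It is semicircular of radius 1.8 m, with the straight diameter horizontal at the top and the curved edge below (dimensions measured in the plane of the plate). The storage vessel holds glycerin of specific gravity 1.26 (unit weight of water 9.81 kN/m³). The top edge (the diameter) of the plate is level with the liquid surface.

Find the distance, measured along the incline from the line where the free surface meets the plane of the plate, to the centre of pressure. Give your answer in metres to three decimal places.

y_p = 1.060 m

γ = 1.26 × 9.81 = 12.3606 kN/m³.
The plate makes 53° with the vertical, i.e. θ = 90° − 53° = 37° to the horizontal. Measuring y along the incline from the free-surface line, vertical depth h = y·sinθ with sinθ = 0.601815.
The centroid of a semicircle lies 4r/(3π) = 0.763944 m from the diameter, here below the top edge, so y_c = 0.763944 m and h_c = 0.763944 × 0.601815 = 0.459753 m.
A = πr²/2 = π × 1.8²/2 = 5.08938 m².
Resultant F = γ·h_c·A = 12.3606 × 0.459753 × 5.08938 = 28.922 kN.
I_c = (π/8 − 8/(9π))·r⁴ = 0.109757 × 1.8⁴ = 1.15219 m⁴.
Centre of pressure: y_p = y_c + I_c/(y_c·A) = 0.763944 + 1.15219/(0.763944 × 5.08938) = 0.763944 + 0.296345 = 1.06029 m along the plane.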